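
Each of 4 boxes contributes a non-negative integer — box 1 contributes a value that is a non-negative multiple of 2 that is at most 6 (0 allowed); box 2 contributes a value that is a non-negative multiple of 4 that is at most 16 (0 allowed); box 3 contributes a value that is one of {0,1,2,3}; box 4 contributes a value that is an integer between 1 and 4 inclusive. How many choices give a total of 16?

The generating function for the choices is (1 + y^2 + y^4 + y^6)·(1 + y^4 + y^8 + y^12 + y^16)·(1 + y + y^2 + y^3)·(y + y^2 + y^3 + y^4); the count is [y^16].
(1 + y^2 + y^4 + y^6) has coefficients 1,0,1,0,1,0,1 for degrees 0…6.
(1 + y^4 + y^8 + y^12 + y^16) has coefficients 1,0,0,0,1,0,0,0,1,0,0,0,1,0,0,0,1 for degrees 0…16.
Multiplying by (1 + y + y^2 + y^3) gives running coefficients 1,1,1,1,1,1,1,1,1,1,1,1,1,1,1,1,1 for degrees 0…16.
Finally multiplying by (y + y^2 + y^3 + y^4), the product of all factors after the first has coefficients 0,1,2,3,4,4,4,4,4,4,4,4,4,4,4,4,4 for degrees 0…16.
[y^16] = 1·4 + 1·4 + 1·4 + 1·4 = 16.

16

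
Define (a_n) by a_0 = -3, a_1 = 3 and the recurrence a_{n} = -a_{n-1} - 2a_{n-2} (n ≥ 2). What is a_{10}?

-69

The ordinary generating function has denominator 1 + q + 2q^2.
Iterating the recurrence: a_0,…,a_{10} = -3, 3, 3, -9, 3, 15, -21, -9, 51, -33, -69.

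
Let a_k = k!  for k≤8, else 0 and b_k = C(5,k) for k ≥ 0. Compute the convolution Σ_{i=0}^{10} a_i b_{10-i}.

This is [x^10] in the product of the two ordinary generating functions.
Σ = 1·0 + 1·0 + 2·0 + 6·0 + 24·0 + 120·1 + 720·5 + 5040·10 + 40320·10 + 0·5 + 0·1 = 457320.

457320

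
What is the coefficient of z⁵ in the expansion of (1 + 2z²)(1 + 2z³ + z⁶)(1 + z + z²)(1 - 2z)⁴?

(1 + 2z²) has coefficients 1,0,2 for degrees 0…2.
(1 + 2z³ + z⁶) has coefficients 1,0,0,2,0,0 for degrees 0…5.
Multiplying by (1 + z + z²) gives running coefficients 1,1,1,2,2,2 for degrees 0…5.
Finally multiplying by (1 - 2z)⁴, the product of all factors after the first has coefficients 1,-7,17,-14,-6,18 for degrees 0…5.
[z⁵] = 1·18 + 2·(-14) = -10.

-10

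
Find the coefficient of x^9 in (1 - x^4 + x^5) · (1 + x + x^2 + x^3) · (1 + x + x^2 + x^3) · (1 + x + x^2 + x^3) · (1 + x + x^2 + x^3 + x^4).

21

(1 - x^4 + x^5) has coefficients 1,0,0,0,-1,1 for degrees 0…5.
(1 + x + x^2 + x^3) has coefficients 1,1,1,1,0,0,0,0,0,0 for degrees 0…9.
Multiplying by (1 + x + x^2 + x^3) gives running coefficients 1,2,3,4,3,2,1,0,0,0 for degrees 0…9.
Multiplying by (1 + x + x^2 + x^3) gives running coefficients 1,3,6,10,12,12,10,6,3,1 for degrees 0…9.
Finally multiplying by (1 + x + x^2 + x^3 + x^4), the product of all factors after the first has coefficients 1,4,10,20,32,43,50,50,43,32 for degrees 0…9.
[x^9] = 1·32 − 1·43 + 1·32 = 21.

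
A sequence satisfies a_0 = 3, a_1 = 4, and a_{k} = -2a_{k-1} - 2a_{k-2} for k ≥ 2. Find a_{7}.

-80

The ordinary generating function has denominator 1 + 2z + 2z^2.
Iterating the recurrence: a_0,…,a_{7} = 3, 4, -14, 20, -12, -16, 56, -80.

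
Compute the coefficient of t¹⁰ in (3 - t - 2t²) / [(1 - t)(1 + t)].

The denominator gives the recurrence a_n = a_(n−2) for n ≥ 3; the numerator fixes a_0 = 3, a_1 = -1, a_2 = 1.
Iterating: 3, -1, 1, -1, 1, -1, 1, -1, 1, -1, 1, so a_10 = 1.

1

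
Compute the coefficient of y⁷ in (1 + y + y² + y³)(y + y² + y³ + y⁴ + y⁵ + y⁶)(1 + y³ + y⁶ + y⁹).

8

(1 + y + y² + y³) has coefficients 1,1,1,1 for degrees 0…3.
(y + y² + y³ + y⁴ + y⁵ + y⁶) has coefficients 0,1,1,1,1,1,1,0 for degrees 0…7.
Finally multiplying by (1 + y³ + y⁶ + y⁹), the product of all factors after the first has coefficients 0,1,1,1,2,2,2,2 for degrees 0…7.
[y⁷] = 1·2 + 1·2 + 1·2 + 1·2 = 8.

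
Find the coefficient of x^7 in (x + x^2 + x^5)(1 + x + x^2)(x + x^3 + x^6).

3

(x + x^2 + x^5) has coefficients 0,1,1,0,0,1 for degrees 0…5.
(1 + x + x^2) has coefficients 1,1,1,0,0,0,0,0 for degrees 0…7.
Finally multiplying by (x + x^3 + x^6), the product of all factors after the first has coefficients 0,1,1,2,1,1,1,1 for degrees 0…7.
[x^7] = 1·1 + 1·1 + 1·1 = 3.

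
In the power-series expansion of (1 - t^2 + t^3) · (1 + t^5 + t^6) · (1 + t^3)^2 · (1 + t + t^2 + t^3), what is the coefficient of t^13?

1

(1 - t^2 + t^3) has coefficients 1,0,-1,1 for degrees 0…3.
(1 + t^5 + t^6) has coefficients 1,0,0,0,0,1,1,0,0,0,0,0,0,0 for degrees 0…13.
Multiplying by (1 + t^3)^2 gives running coefficients 1,0,0,2,0,1,2,0,2,2,0,1,1,0 for degrees 0…13.
Finally multiplying by (1 + t + t^2 + t^3), the product of all factors after the first has coefficients 1,1,1,3,2,3,5,3,5,6,4,5,4,2 for degrees 0…13.
[t^13] = 1·2 − 1·5 + 1·4 = 1.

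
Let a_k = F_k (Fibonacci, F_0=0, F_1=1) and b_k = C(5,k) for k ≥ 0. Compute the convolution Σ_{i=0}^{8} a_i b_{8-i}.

Write out a_i and b_{8-i} for i = 0,…,8 and sum the products.
Σ = 0·0 + 1·0 + 1·0 + 2·1 + 3·5 + 5·10 + 8·10 + 13·5 + 21·1 = 233.

233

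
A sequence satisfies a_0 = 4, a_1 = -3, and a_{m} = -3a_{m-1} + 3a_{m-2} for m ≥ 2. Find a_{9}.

The ordinary generating function has denominator 1 + 3t - 3t^2.
Iterating the recurrence: a_0,…,a_{9} = 4, -3, 21, -72, 279, -1053, 3996, -15147, 57429, -217728.

-217728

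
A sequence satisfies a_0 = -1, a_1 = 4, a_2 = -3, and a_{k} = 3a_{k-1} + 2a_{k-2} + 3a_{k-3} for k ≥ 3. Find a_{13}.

The ordinary generating function has denominator 1 - 3x - 2x^2 - 3x^3.
Iterating the recurrence: a_0,…,a_{13} = -1, 4, -3, -4, -6, -35, -129, -475, -1788, -6701, -25104, -94078, -352545, -1321103.

-1321103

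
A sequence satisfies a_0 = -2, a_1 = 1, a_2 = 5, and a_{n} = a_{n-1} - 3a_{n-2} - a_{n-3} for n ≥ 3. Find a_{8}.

122

The ordinary generating function has denominator 1 - q + 3q^2 + q^3.
Iterating the recurrence: a_0,…,a_{8} = -2, 1, 5, 4, -12, -29, 3, 102, 122.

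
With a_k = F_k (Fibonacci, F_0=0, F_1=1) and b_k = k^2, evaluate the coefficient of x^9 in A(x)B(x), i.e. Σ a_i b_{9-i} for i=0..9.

485

This is [x^9] in the product of the two ordinary generating functions.
Σ = 0·81 + 1·64 + 1·49 + 2·36 + 3·25 + 5·16 + 8·9 + 13·4 + 21·1 + 34·0 = 485.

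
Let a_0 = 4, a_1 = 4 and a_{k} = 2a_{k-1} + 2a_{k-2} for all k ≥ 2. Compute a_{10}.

46336

The ordinary generating function has denominator 1 - 2t - 2t^2.
Iterating the recurrence: a_0,…,a_{10} = 4, 4, 16, 40, 112, 304, 832, 2272, 6208, 16960, 46336.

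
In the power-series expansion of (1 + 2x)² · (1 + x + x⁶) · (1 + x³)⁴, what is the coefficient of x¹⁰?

36

(1 + 2x)² has coefficients 1,4,4 for degrees 0…2.
(1 + x + x⁶) has coefficients 1,1,0,0,0,0,1,0,0,0,0 for degrees 0…10.
Finally multiplying by (1 + x³)⁴, the product of all factors after the first has coefficients 1,1,0,4,4,0,7,6,0,8,4 for degrees 0…10.
[x¹⁰] = 1·4 + 4·8 + 4·0 = 36.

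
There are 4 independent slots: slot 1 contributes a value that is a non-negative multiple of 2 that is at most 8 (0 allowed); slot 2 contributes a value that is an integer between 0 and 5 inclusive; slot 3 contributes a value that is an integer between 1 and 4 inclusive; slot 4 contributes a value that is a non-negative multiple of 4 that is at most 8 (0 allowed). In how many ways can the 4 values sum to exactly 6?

The generating function for the choices is (1 + z^2 + z^4 + z^6 + z^8)·(1 + z + z^2 + z^3 + z^4 + z^5)·(z + z^2 + z^3 + z^4)·(1 + z^4 + z^8); the count is [z^6].
(1 + z^2 + z^4 + z^6 + z^8) has coefficients 1,0,1,0,1,0,1 for degrees 0…6.
(1 + z + z^2 + z^3 + z^4 + z^5) has coefficients 1,1,1,1,1,1,0 for degrees 0…6.
Multiplying by (z + z^2 + z^3 + z^4) gives running coefficients 0,1,2,3,4,4,4 for degrees 0…6.
Finally multiplying by (1 + z^4 + z^8), the product of all factors after the first has coefficients 0,1,2,3,4,5,6 for degrees 0…6.
[z^6] = 1·6 + 1·4 + 1·2 + 1·0 = 12.

12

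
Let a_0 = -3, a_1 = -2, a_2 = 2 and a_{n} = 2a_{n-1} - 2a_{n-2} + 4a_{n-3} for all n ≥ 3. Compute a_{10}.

The ordinary generating function has denominator 1 - 2y + 2y^2 - 4y^3.
Iterating the recurrence: a_0,…,a_{10} = -3, -2, 2, -4, -20, -24, -24, -80, -208, -352, -608.

-608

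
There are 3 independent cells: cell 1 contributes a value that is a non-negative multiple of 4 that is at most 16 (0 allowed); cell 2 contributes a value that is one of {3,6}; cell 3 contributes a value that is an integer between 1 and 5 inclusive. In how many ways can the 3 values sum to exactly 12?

The generating function for the choices is (1 + z⁴ + z⁸ + z¹² + z¹⁶)·(z³ + z⁶)·(z + z² + z³ + z⁴ + z⁵); the count is [z¹²].
(1 + z⁴ + z⁸ + z¹² + z¹⁶) has coefficients 1,0,0,0,1,0,0,0,1,0,0,0,1 for degrees 0…12.
(z³ + z⁶) has coefficients 0,0,0,1,0,0,1,0,0,0,0,0,0 for degrees 0…12.
Finally multiplying by (z + z² + z³ + z⁴ + z⁵), the product of all factors after the first has coefficients 0,0,0,0,1,1,1,2,2,1,1,1,0 for degrees 0…12.
[z¹²] = 1·0 + 1·2 + 1·1 + 1·0 = 3.

3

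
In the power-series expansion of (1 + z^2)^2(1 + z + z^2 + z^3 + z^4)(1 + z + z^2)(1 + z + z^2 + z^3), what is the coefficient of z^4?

(1 + z^2)^2 has coefficients 1,0,2,0,1 for degrees 0…4.
(1 + z + z^2 + z^3 + z^4) has coefficients 1,1,1,1,1 for degrees 0…4.
Multiplying by (1 + z + z^2) gives running coefficients 1,2,3,3,3 for degrees 0…4.
Finally multiplying by (1 + z + z^2 + z^3), the product of all factors after the first has coefficients 1,3,6,9,11 for degrees 0…4.
[z^4] = 1·11 + 2·6 + 1·1 = 24.

24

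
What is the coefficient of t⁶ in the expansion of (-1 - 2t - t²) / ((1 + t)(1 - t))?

The denominator gives the recurrence a_n = a_(n−2) for n ≥ 3; the numerator fixes a_0 = -1, a_1 = -2, a_2 = -2.
Iterating: -1, -2, -2, -2, -2, -2, -2, so a_6 = -2.

-2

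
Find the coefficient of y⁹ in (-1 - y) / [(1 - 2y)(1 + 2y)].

-256

The denominator gives the recurrence a_n = 4a_(n−2) for n ≥ 2; the numerator fixes a_0 = -1, a_1 = -1.
Iterating: -1, -1, -4, -4, -16, -16, -64, -64, -256, -256, so a_9 = -256.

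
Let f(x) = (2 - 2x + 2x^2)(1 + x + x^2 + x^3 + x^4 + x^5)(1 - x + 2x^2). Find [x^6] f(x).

(2 - 2x + 2x^2) has coefficients 2,-2,2 for degrees 0…2.
(1 + x + x^2 + x^3 + x^4 + x^5) has coefficients 1,1,1,1,1,1,0 for degrees 0…6.
Finally multiplying by (1 - x + 2x^2), the product of all factors after the first has coefficients 1,0,2,2,2,2,1 for degrees 0…6.
[x^6] = 2·1 − 2·2 + 2·2 = 2.

2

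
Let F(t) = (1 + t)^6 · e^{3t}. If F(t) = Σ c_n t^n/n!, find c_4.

4149

The EGF product rule gives c_4 = Σ_{k_1+k_2=4} C(4; k_1,k_2) · ∏ g_i(k_i), where (1+t)^6 gives the falling factorial (6)_k; e^{3t} gives (3)^k.
g_1(k) for k = 0…4: 1, 6, 30, 120, 360.
g_2(k) for k = 0…4: 1, 3, 9, 27, 81.
c_4 = Σ_k C(4,k)·g_1(k)·g_2(4−k) = 1·1·81 + 4·6·27 + 6·30·9 + 4·120·3 + 1·360·1 = 81 + 648 + 1620 + 1440 + 360 = 4149.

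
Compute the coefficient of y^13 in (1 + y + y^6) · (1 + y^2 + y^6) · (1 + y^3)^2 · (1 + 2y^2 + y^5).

(1 + y + y^6) has coefficients 1,1,0,0,0,0,1 for degrees 0…6.
(1 + y^2 + y^6) has coefficients 1,0,1,0,0,0,1,0,0,0,0,0,0,0 for degrees 0…13.
Multiplying by (1 + y^3)^2 gives running coefficients 1,0,1,2,0,2,2,0,1,2,0,0,1,0 for degrees 0…13.
Finally multiplying by (1 + 2y^2 + y^5), the product of all factors after the first has coefficients 1,0,3,2,2,7,2,5,7,2,4,6,1,1 for degrees 0…13.
[y^13] = 1·1 + 1·1 + 1·5 = 7.

7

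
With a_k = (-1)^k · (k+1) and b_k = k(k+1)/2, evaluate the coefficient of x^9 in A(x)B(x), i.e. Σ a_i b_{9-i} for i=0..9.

This is [x^9] in the product of the two ordinary generating functions.
Σ = 1·45 − 2·36 + 3·28 − 4·21 + 5·15 − 6·10 + 7·6 − 8·3 + 9·1 − 10·0 = 15.

15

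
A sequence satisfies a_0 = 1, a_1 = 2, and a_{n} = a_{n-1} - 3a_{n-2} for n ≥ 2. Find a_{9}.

-43

The ordinary generating function has denominator 1 - q + 3q^2.
Iterating the recurrence: a_0,…,a_{9} = 1, 2, -1, -7, -4, 17, 29, -22, -109, -43.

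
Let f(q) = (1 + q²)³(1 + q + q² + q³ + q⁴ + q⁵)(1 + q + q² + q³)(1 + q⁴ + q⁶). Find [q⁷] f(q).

40

(1 + q²)³ has coefficients 1,0,3,0,3,0,1 for degrees 0…6.
(1 + q + q² + q³ + q⁴ + q⁵) has coefficients 1,1,1,1,1,1,0,0 for degrees 0…7.
Multiplying by (1 + q + q² + q³) gives running coefficients 1,2,3,4,4,4,3,2 for degrees 0…7.
Finally multiplying by (1 + q⁴ + q⁶), the product of all factors after the first has coefficients 1,2,3,4,5,6,7,8 for degrees 0…7.
[q⁷] = 1·8 + 3·6 + 3·4 + 1·2 = 40.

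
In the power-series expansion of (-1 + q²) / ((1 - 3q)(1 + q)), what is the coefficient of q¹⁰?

The denominator gives the recurrence a_n = 2a_(n−1) + 3a_(n−2) for n ≥ 3; the numerator fixes a_0 = -1, a_1 = -2, a_2 = -6.
Iterating: -1, -2, -6, -18, -54, -162, -486, -1458, -4374, -13122, -39366, so a_10 = -39366.

-39366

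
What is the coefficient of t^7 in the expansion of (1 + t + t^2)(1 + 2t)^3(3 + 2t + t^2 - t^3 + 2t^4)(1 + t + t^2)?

173

(1 + t + t^2) has coefficients 1,1,1 for degrees 0…2.
(1 + 2t)^3 has coefficients 1,6,12,8,0,0,0,0 for degrees 0…7.
Multiplying by (3 + 2t + t^2 - t^3 + 2t^4) gives running coefficients 3,20,49,53,24,8,16,16 for degrees 0…7.
Finally multiplying by (1 + t + t^2), the product of all factors after the first has coefficients 3,23,72,122,126,85,48,40 for degrees 0…7.
[t^7] = 1·40 + 1·48 + 1·85 = 173.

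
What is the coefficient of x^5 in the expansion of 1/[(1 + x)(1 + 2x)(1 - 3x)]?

84

The denominator gives the recurrence a_n = 7a_(n−2) + 6a_(n−3) for n ≥ 3; the numerator fixes a_0 = 1, a_1 = 0, a_2 = 7.
Iterating: 1, 0, 7, 6, 49, 84, so a_5 = 84.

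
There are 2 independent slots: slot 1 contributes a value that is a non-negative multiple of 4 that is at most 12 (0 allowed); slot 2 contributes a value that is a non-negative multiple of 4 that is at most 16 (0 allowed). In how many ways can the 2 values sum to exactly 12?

4

The generating function for the choices is (1 + t⁴ + t⁸ + t¹²)·(1 + t⁴ + t⁸ + t¹² + t¹⁶); the count is [t¹²].
(1 + t⁴ + t⁸ + t¹²) has coefficients 1,0,0,0,1,0,0,0,1,0,0,0,1 for degrees 0…12.
(1 + t⁴ + t⁸ + t¹² + t¹⁶) has coefficients 1,0,0,0,1,0,0,0,1,0,0,0,1 for degrees 0…12.
[t¹²] = 1·1 + 1·1 + 1·1 + 1·1 = 4.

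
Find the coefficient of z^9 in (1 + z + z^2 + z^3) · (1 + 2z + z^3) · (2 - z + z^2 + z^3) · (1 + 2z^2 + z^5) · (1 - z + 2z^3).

46

(1 + z + z^2 + z^3) has coefficients 1,1,1,1 for degrees 0…3.
(1 + 2z + z^3) has coefficients 1,2,0,1,0,0,0,0,0,0 for degrees 0…9.
Multiplying by (2 - z + z^2 + z^3) gives running coefficients 2,3,-1,5,1,1,1,0,0,0 for degrees 0…9.
Multiplying by (1 + 2z^2 + z^5) gives running coefficients 2,3,3,11,-1,13,6,1,7,1 for degrees 0…9.
Finally multiplying by (1 - z + 2z^3), the product of all factors after the first has coefficients 2,1,0,12,-6,20,15,-7,32,6 for degrees 0…9.
[z^9] = 1·6 + 1·32 + 1·(-7) + 1·15 = 46.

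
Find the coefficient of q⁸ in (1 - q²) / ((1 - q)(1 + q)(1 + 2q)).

Partial fractions give a closed form: a_n = (1)·(-2)^n.
At n = 8: a_8 = 256.

256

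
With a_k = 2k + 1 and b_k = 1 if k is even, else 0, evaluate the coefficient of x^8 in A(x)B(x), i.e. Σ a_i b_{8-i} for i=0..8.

45

Write out a_i and b_{8-i} for i = 0,…,8 and sum the products.
Σ = 1·1 + 3·0 + 5·1 + 7·0 + 9·1 + 11·0 + 13·1 + 15·0 + 17·1 = 45.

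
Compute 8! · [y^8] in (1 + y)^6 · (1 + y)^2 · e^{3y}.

The EGF product rule gives c_8 = Σ_{k_1+k_2+k_3=8} C(8; k_1,k_2,k_3) · ∏ g_i(k_i), where (1+y)^6 gives the falling factorial (6)_k; (1+y)^2 gives the falling factorial (2)_k; e^{3y} gives (3)^k.
g_1(k) for k = 0…8: 1, 6, 30, 120, 360, 720, 720, 0, 0.
g_2(k) for k = 0…8: 1, 2, 2, 0, 0, 0, 0, 0, 0.
g_3(k) for k = 0…8: 1, 3, 9, 27, 81, 243, 729, 2187, 6561.
First combine the last two factors: h(k) = Σ_j C(k,j)·g_2(j)·g_3(k−j) for k = 0…8: 1, 5, 23, 99, 405, 1593, 6075, 22599, 82377.
c_8 = Σ_k C(8,k)·g_1(k)·h(8−k) = 1·1·82377 + 8·6·22599 + 28·30·6075 + 56·120·1593 + 70·360·405 + 56·720·99 + 28·720·23 = 82377 + 1084752 + 5103000 + 10704960 + 10206000 + 3991680 + 463680 = 31636449.

31636449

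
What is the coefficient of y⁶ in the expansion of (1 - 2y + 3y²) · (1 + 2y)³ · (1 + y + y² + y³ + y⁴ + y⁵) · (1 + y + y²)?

(1 - 2y + 3y²) has coefficients 1,-2,3 for degrees 0…2.
(1 + 2y)³ has coefficients 1,6,12,8,0,0,0 for degrees 0…6.
Multiplying by (1 + y + y² + y³ + y⁴ + y⁵) gives running coefficients 1,7,19,27,27,27,26 for degrees 0…6.
Finally multiplying by (1 + y + y²), the product of all factors after the first has coefficients 1,8,27,53,73,81,80 for degrees 0…6.
[y⁶] = 1·80 − 2·81 + 3·73 = 137.

137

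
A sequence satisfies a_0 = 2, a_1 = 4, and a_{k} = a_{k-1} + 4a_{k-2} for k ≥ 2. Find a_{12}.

137932

The ordinary generating function has denominator 1 - x - 4x^2.
Iterating the recurrence: a_0,…,a_{12} = 2, 4, 12, 28, 76, 188, 492, 1244, 3212, 8188, 21036, 53788, 137932.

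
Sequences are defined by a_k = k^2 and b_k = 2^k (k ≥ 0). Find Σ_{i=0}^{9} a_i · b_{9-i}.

2949

Write out a_i and b_{9-i} for i = 0,…,9 and sum the products.
Σ = 0·512 + 1·256 + 4·128 + 9·64 + 16·32 + 25·16 + 36·8 + 49·4 + 64·2 + 81·1 = 2949.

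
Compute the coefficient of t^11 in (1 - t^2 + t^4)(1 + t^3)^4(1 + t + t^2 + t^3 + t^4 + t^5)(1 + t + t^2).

25

(1 - t^2 + t^4) has coefficients 1,0,-1,0,1 for degrees 0…4.
(1 + t^3)^4 has coefficients 1,0,0,4,0,0,6,0,0,4,0,0 for degrees 0…11.
Multiplying by (1 + t + t^2 + t^3 + t^4 + t^5) gives running coefficients 1,1,1,5,5,5,10,10,10,10,10,10 for degrees 0…11.
Finally multiplying by (1 + t + t^2), the product of all factors after the first has coefficients 1,2,3,7,11,15,20,25,30,30,30,30 for degrees 0…11.
[t^11] = 1·30 − 1·30 + 1·25 = 25.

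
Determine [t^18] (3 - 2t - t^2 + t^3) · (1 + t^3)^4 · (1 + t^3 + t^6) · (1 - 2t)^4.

(3 - 2t - t^2 + t^3) has coefficients 3,-2,-1,1 for degrees 0…3.
(1 + t^3)^4 has coefficients 1,0,0,4,0,0,6,0,0,4,0,0,1,0,0,0,0,0,0 for degrees 0…18.
Multiplying by (1 + t^3 + t^6) gives running coefficients 1,0,0,5,0,0,11,0,0,14,0,0,11,0,0,5,0,0,1 for degrees 0…18.
Finally multiplying by (1 - 2t)^4, the product of all factors after the first has coefficients 1,-8,24,-27,-24,120,-149,-8,264,-338,64,336,-437,136,264,-347,136,120,-159 for degrees 0…18.
[t^18] = 3·(-159) − 2·120 − 1·136 + 1·(-347) = -1200.

-1200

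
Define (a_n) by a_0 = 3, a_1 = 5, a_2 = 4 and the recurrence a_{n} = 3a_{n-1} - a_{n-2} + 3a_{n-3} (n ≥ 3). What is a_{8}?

The ordinary generating function has denominator 1 - 3x + x^2 - 3x^3.
Iterating the recurrence: a_0,…,a_{8} = 3, 5, 4, 16, 59, 173, 508, 1528, 4595.

4595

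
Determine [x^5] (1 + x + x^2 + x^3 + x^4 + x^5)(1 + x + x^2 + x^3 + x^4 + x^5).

6

(1 + x + x^2 + x^3 + x^4 + x^5) has coefficients 1,1,1,1,1,1 for degrees 0…5.
(1 + x + x^2 + x^3 + x^4 + x^5) has coefficients 1,1,1,1,1,1 for degrees 0…5.
[x^5] = 1·1 + 1·1 + 1·1 + 1·1 + 1·1 + 1·1 = 6.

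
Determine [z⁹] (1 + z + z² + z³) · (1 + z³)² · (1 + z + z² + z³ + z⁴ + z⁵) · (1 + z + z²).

34

(1 + z + z² + z³) has coefficients 1,1,1,1 for degrees 0…3.
(1 + z³)² has coefficients 1,0,0,2,0,0,1,0,0,0 for degrees 0…9.
Multiplying by (1 + z + z² + z³ + z⁴ + z⁵) gives running coefficients 1,1,1,3,3,3,3,3,3,1 for degrees 0…9.
Finally multiplying by (1 + z + z²), the product of all factors after the first has coefficients 1,2,3,5,7,9,9,9,9,7 for degrees 0…9.
[z⁹] = 1·7 + 1·9 + 1·9 + 1·9 = 34.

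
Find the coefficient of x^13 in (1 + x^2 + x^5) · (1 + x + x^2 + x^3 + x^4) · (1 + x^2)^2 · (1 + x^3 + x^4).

10

(1 + x^2 + x^5) has coefficients 1,0,1,0,0,1 for degrees 0…5.
(1 + x + x^2 + x^3 + x^4) has coefficients 1,1,1,1,1,0,0,0,0,0,0,0,0,0 for degrees 0…13.
Multiplying by (1 + x^2)^2 gives running coefficients 1,1,3,3,4,3,3,1,1,0,0,0,0,0 for degrees 0…13.
Finally multiplying by (1 + x^3 + x^4), the product of all factors after the first has coefficients 1,1,3,4,6,7,9,8,8,6,4,2,1,0 for degrees 0…13.
[x^13] = 1·0 + 1·2 + 1·8 = 10.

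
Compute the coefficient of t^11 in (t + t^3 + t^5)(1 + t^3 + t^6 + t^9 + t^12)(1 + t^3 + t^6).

3

(t + t^3 + t^5) has coefficients 0,1,0,1,0,1 for degrees 0…5.
(1 + t^3 + t^6 + t^9 + t^12) has coefficients 1,0,0,1,0,0,1,0,0,1,0,0 for degrees 0…11.
Finally multiplying by (1 + t^3 + t^6), the product of all factors after the first has coefficients 1,0,0,2,0,0,3,0,0,3,0,0 for degrees 0…11.
[t^11] = 1·0 + 1·0 + 1·3 = 3.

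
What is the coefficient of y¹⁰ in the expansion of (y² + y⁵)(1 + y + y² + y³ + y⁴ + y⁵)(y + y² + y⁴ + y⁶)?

5

(y² + y⁵) has coefficients 0,0,1,0,0,1 for degrees 0…5.
(1 + y + y² + y³ + y⁴ + y⁵) has coefficients 1,1,1,1,1,1,0,0,0,0,0 for degrees 0…10.
Finally multiplying by (y + y² + y⁴ + y⁶), the product of all factors after the first has coefficients 0,1,2,2,3,3,4,3,2,2,1 for degrees 0…10.
[y¹⁰] = 1·2 + 1·3 = 5.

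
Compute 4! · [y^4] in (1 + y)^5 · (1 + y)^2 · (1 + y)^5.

11880

The EGF product rule gives c_4 = Σ_{k_1+k_2+k_3=4} C(4; k_1,k_2,k_3) · ∏ g_i(k_i), where (1+y)^5 gives the falling factorial (5)_k; (1+y)^2 gives the falling factorial (2)_k; (1+y)^5 gives the falling factorial (5)_k.
g_1(k) for k = 0…4: 1, 5, 20, 60, 120.
g_2(k) for k = 0…4: 1, 2, 2, 0, 0.
g_3(k) for k = 0…4: 1, 5, 20, 60, 120.
First combine the last two factors: h(k) = Σ_j C(k,j)·g_2(j)·g_3(k−j) for k = 0…4: 1, 7, 42, 210, 840.
c_4 = Σ_k C(4,k)·g_1(k)·h(4−k) = 1·1·840 + 4·5·210 + 6·20·42 + 4·60·7 + 1·120·1 = 840 + 4200 + 5040 + 1680 + 120 = 11880.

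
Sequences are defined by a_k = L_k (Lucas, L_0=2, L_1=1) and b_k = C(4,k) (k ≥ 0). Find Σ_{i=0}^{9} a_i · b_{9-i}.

521

The convolution is the x^9 coefficient of A(x)B(x).
Σ = 2·0 + 1·0 + 3·0 + 4·0 + 7·0 + 11·1 + 18·4 + 29·6 + 47·4 + 76·1 = 521.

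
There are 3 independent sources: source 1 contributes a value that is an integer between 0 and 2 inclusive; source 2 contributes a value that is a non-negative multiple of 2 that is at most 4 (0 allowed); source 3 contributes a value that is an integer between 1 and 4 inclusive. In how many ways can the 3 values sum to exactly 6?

The generating function for the choices is (1 + q + q^2)·(1 + q^2 + q^4)·(q + q^2 + q^3 + q^4); the count is [q^6].
(1 + q + q^2) has coefficients 1,1,1 for degrees 0…2.
(1 + q^2 + q^4) has coefficients 1,0,1,0,1,0,0 for degrees 0…6.
Finally multiplying by (q + q^2 + q^3 + q^4), the product of all factors after the first has coefficients 0,1,1,2,2,2,2 for degrees 0…6.
[q^6] = 1·2 + 1·2 + 1·2 = 6.

6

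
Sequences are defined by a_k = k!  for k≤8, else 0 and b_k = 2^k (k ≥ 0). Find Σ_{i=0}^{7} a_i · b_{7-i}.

Write out a_i and b_{7-i} for i = 0,…,7 and sum the products.
Σ = 1·128 + 1·64 + 2·32 + 6·16 + 24·8 + 120·4 + 720·2 + 5040·1 = 7504.

7504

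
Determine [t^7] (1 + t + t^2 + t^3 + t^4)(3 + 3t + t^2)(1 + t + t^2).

(1 + t + t^2 + t^3 + t^4) has coefficients 1,1,1,1,1 for degrees 0…4.
(3 + 3t + t^2) has coefficients 3,3,1,0,0,0,0,0 for degrees 0…7.
Finally multiplying by (1 + t + t^2), the product of all factors after the first has coefficients 3,6,7,4,1,0,0,0 for degrees 0…7.
[t^7] = 1·0 + 1·0 + 1·0 + 1·1 + 1·4 = 5.

5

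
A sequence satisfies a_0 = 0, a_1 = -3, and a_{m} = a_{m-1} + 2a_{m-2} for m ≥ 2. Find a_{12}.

-4095

The ordinary generating function has denominator 1 - x - 2x^2.
Iterating the recurrence: a_0,…,a_{12} = 0, -3, -3, -9, -15, -33, -63, -129, -255, -513, -1023, -2049, -4095.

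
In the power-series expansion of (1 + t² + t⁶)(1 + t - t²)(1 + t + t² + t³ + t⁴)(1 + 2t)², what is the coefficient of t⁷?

(1 + t² + t⁶) has coefficients 1,0,1,0,0,0,1 for degrees 0…6.
(1 + t - t²) has coefficients 1,1,-1,0,0,0,0,0 for degrees 0…7.
Multiplying by (1 + t + t² + t³ + t⁴) gives running coefficients 1,2,1,1,1,0,-1,0 for degrees 0…7.
Finally multiplying by (1 + 2t)², the product of all factors after the first has coefficients 1,6,13,13,9,8,3,-4 for degrees 0…7.
[t⁷] = 1·(-4) + 1·8 + 1·6 = 10.

10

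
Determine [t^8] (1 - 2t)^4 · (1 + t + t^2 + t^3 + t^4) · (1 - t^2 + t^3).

(1 - 2t)^4 has coefficients 1,-8,24,-32,16 for degrees 0…4.
(1 + t + t^2 + t^3 + t^4) has coefficients 1,1,1,1,1,0,0,0,0 for degrees 0…8.
Finally multiplying by (1 - t^2 + t^3), the product of all factors after the first has coefficients 1,1,0,1,1,0,0,1,0 for degrees 0…8.
[t^8] = 1·0 − 8·1 + 24·0 − 32·0 + 16·1 = 8.

8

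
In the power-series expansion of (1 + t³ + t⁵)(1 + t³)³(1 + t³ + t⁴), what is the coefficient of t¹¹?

(1 + t³ + t⁵) has coefficients 1,0,0,1,0,1 for degrees 0…5.
(1 + t³)³ has coefficients 1,0,0,3,0,0,3,0,0,1,0,0 for degrees 0…11.
Finally multiplying by (1 + t³ + t⁴), the product of all factors after the first has coefficients 1,0,0,4,1,0,6,3,0,4,3,0 for degrees 0…11.
[t¹¹] = 1·0 + 1·0 + 1·6 = 6.

6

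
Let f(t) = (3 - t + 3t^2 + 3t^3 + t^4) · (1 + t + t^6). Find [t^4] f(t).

4

(3 - t + 3t^2 + 3t^3 + t^4) has coefficients 3,-1,3,3,1 for degrees 0…4.
(1 + t + t^6) has coefficients 1,1,0,0,0 for degrees 0…4.
[t^4] = 3·0 − 1·0 + 3·0 + 3·1 + 1·1 = 4.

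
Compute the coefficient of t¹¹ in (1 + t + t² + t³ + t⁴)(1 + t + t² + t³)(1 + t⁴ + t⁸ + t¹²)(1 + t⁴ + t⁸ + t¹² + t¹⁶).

(1 + t + t² + t³ + t⁴) has coefficients 1,1,1,1,1 for degrees 0…4.
(1 + t + t² + t³) has coefficients 1,1,1,1,0,0,0,0,0,0,0,0 for degrees 0…11.
Multiplying by (1 + t⁴ + t⁸ + t¹²) gives running coefficients 1,1,1,1,1,1,1,1,1,1,1,1 for degrees 0…11.
Finally multiplying by (1 + t⁴ + t⁸ + t¹² + t¹⁶), the product of all factors after the first has coefficients 1,1,1,1,2,2,2,2,3,3,3,3 for degrees 0…11.
[t¹¹] = 1·3 + 1·3 + 1·3 + 1·3 + 1·2 = 14.

14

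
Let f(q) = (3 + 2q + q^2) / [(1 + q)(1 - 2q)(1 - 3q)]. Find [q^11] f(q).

Partial fractions give a closed form: a_n = (1/6)·(-1)^n + (-17/3)·2^n + (17/2)·3^n.
At n = 11: a_11 = 1494144.

1494144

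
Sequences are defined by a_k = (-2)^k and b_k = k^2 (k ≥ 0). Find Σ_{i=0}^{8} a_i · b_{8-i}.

The convolution is the t^8 coefficient of A(t)B(t).
Σ = 1·64 − 2·49 + 4·36 − 8·25 + 16·16 − 32·9 + 64·4 − 128·1 + 256·0 = 6.

6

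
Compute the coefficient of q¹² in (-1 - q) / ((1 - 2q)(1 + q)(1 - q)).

-8191

The denominator gives the recurrence a_n = 2a_(n−1) + a_(n−2) − 2a_(n−3) for n ≥ 3; the numerator fixes a_0 = -1, a_1 = -3, a_2 = -7.
Iterating: -1, -3, -7, -15, -31, -63, -127, -255, -511, -1023, -2047, -4095, -8191, so a_12 = -8191.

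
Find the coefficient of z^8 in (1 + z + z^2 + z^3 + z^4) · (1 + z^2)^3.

(1 + z + z^2 + z^3 + z^4) has coefficients 1,1,1,1,1 for degrees 0…4.
(1 + z^2)^3 has coefficients 1,0,3,0,3,0,1,0,0 for degrees 0…8.
[z^8] = 1·0 + 1·0 + 1·1 + 1·0 + 1·3 = 4.

4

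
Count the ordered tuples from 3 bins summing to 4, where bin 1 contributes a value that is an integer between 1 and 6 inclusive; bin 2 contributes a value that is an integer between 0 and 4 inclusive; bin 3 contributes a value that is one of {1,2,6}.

The generating function for the choices is (q + q² + q³ + q⁴ + q⁵ + q⁶)·(1 + q + q² + q³ + q⁴)·(q + q² + q⁶); the count is [q⁴].
(q + q² + q³ + q⁴ + q⁵ + q⁶) has coefficients 0,1,1,1,1 for degrees 0…4.
(1 + q + q² + q³ + q⁴) has coefficients 1,1,1,1,1 for degrees 0…4.
Finally multiplying by (q + q² + q⁶), the product of all factors after the first has coefficients 0,1,2,2,2 for degrees 0…4.
[q⁴] = 1·2 + 1·2 + 1·1 + 1·0 = 5.

5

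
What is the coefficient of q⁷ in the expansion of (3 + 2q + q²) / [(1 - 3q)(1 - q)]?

The denominator gives the recurrence a_n = 4a_(n−1) − 3a_(n−2) for n ≥ 3; the numerator fixes a_0 = 3, a_1 = 14, a_2 = 48.
Iterating: 3, 14, 48, 150, 456, 1374, 4128, 12390, so a_7 = 12390.

12390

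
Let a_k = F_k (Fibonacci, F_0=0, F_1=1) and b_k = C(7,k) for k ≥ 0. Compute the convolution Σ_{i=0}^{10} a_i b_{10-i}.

1597

The convolution is the t^10 coefficient of A(t)B(t).
Σ = 0·0 + 1·0 + 1·0 + 2·1 + 3·7 + 5·21 + 8·35 + 13·35 + 21·21 + 34·7 + 55·1 = 1597.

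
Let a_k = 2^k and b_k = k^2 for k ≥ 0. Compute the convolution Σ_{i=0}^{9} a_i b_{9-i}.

The convolution is the t^9 coefficient of A(t)B(t).
Σ = 1·81 + 2·64 + 4·49 + 8·36 + 16·25 + 32·16 + 64·9 + 128·4 + 256·1 + 512·0 = 2949.

2949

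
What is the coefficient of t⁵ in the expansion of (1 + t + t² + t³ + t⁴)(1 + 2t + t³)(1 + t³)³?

12

(1 + t + t² + t³ + t⁴) has coefficients 1,1,1,1,1 for degrees 0…4.
(1 + 2t + t³) has coefficients 1,2,0,1,0,0 for degrees 0…5.
Finally multiplying by (1 + t³)³, the product of all factors after the first has coefficients 1,2,0,4,6,0 for degrees 0…5.
[t⁵] = 1·0 + 1·6 + 1·4 + 1·0 + 1·2 = 12.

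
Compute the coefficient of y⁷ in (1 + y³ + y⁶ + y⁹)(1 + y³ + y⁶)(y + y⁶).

(1 + y³ + y⁶ + y⁹) has coefficients 1,0,0,1,0,0,1,0 for degrees 0…7.
(1 + y³ + y⁶) has coefficients 1,0,0,1,0,0,1,0 for degrees 0…7.
Finally multiplying by (y + y⁶), the product of all factors after the first has coefficients 0,1,0,0,1,0,1,1 for degrees 0…7.
[y⁷] = 1·1 + 1·1 + 1·1 = 3.

3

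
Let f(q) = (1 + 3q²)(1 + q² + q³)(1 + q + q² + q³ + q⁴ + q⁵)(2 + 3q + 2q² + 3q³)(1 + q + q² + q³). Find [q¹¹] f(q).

(1 + 3q²) has coefficients 1,0,3 for degrees 0…2.
(1 + q² + q³) has coefficients 1,0,1,1,0,0,0,0,0,0,0,0 for degrees 0…11.
Multiplying by (1 + q + q² + q³ + q⁴ + q⁵) gives running coefficients 1,1,2,3,3,3,2,2,1,0,0,0 for degrees 0…11.
Multiplying by (2 + 3q + 2q² + 3q³) gives running coefficients 2,5,9,17,22,27,28,25,21,13,8,3 for degrees 0…11.
Finally multiplying by (1 + q + q² + q³), the product of all factors after the first has coefficients 2,7,16,33,53,75,94,102,101,87,67,45 for degrees 0…11.
[q¹¹] = 1·45 + 3·87 = 306.

306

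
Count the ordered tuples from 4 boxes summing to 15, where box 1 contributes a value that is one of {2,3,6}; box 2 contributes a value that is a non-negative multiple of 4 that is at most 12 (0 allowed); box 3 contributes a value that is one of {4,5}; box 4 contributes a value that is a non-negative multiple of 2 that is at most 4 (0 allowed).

6

The generating function for the choices is (x² + x³ + x⁶)·(1 + x⁴ + x⁸ + x¹²)·(x⁴ + x⁵)·(1 + x² + x⁴); the count is [x¹⁵].
(x² + x³ + x⁶) has coefficients 0,0,1,1,0,0,1 for degrees 0…6.
(1 + x⁴ + x⁸ + x¹²) has coefficients 1,0,0,0,1,0,0,0,1,0,0,0,1,0,0,0 for degrees 0…15.
Multiplying by (x⁴ + x⁵) gives running coefficients 0,0,0,0,1,1,0,0,1,1,0,0,1,1,0,0 for degrees 0…15.
Finally multiplying by (1 + x² + x⁴), the product of all factors after the first has coefficients 0,0,0,0,1,1,1,1,2,2,1,1,2,2,1,1 for degrees 0…15.
[x¹⁵] = 1·2 + 1·2 + 1·2 = 6.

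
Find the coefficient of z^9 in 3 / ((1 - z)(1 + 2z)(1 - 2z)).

1023

The denominator gives the recurrence a_n = a_(n−1) + 4a_(n−2) − 4a_(n−3) for n ≥ 3; the numerator fixes a_0 = 3, a_1 = 3, a_2 = 15.
Iterating: 3, 3, 15, 15, 63, 63, 255, 255, 1023, 1023, so a_9 = 1023.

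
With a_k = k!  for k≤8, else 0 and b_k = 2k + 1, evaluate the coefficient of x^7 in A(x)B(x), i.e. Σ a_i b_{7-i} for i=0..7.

The convolution is the t^7 coefficient of A(t)B(t).
Σ = 1·15 + 1·13 + 2·11 + 6·9 + 24·7 + 120·5 + 720·3 + 5040·1 = 8072.

8072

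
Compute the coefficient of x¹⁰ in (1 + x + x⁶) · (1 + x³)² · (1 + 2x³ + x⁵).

2

(1 + x + x⁶) has coefficients 1,1,0,0,0,0,1 for degrees 0…6.
(1 + x³)² has coefficients 1,0,0,2,0,0,1,0,0,0,0 for degrees 0…10.
Finally multiplying by (1 + 2x³ + x⁵), the product of all factors after the first has coefficients 1,0,0,4,0,1,5,0,2,2,0 for degrees 0…10.
[x¹⁰] = 1·0 + 1·2 + 1·0 = 2.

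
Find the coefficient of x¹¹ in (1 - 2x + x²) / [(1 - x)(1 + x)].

The denominator gives the recurrence a_n = a_(n−2) for n ≥ 3; the numerator fixes a_0 = 1, a_1 = -2, a_2 = 2.
Iterating: 1, -2, 2, -2, 2, -2, 2, -2, 2, -2, 2, -2, so a_11 = -2.

-2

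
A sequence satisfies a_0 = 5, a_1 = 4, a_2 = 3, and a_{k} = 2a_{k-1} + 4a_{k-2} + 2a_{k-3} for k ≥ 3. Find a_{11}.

The ordinary generating function has denominator 1 - 2t - 4t^2 - 2t^3.
Iterating the recurrence: a_0,…,a_{11} = 5, 4, 3, 32, 84, 302, 1004, 3384, 11388, 38320, 128960, 433976.

433976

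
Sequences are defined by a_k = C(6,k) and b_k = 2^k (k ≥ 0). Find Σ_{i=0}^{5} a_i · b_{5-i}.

364

This is [x^5] in the product of the two ordinary generating functions.
Σ = 1·32 + 6·16 + 15·8 + 20·4 + 15·2 + 6·1 = 364.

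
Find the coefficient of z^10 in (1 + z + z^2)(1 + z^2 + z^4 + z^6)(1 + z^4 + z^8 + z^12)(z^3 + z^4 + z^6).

9

(1 + z + z^2) has coefficients 1,1,1 for degrees 0…2.
(1 + z^2 + z^4 + z^6) has coefficients 1,0,1,0,1,0,1,0,0,0,0 for degrees 0…10.
Multiplying by (1 + z^4 + z^8 + z^12) gives running coefficients 1,0,1,0,2,0,2,0,2,0,2 for degrees 0…10.
Finally multiplying by (z^3 + z^4 + z^6), the product of all factors after the first has coefficients 0,0,0,1,1,1,2,2,3,2,4 for degrees 0…10.
[z^10] = 1·4 + 1·2 + 1·3 = 9.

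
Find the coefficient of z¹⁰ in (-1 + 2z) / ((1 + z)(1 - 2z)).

The denominator gives the recurrence a_n = a_(n−1) + 2a_(n−2) for n ≥ 3; the numerator fixes a_0 = -1, a_1 = 1, a_2 = -1.
Iterating: -1, 1, -1, 1, -1, 1, -1, 1, -1, 1, -1, so a_10 = -1.

-1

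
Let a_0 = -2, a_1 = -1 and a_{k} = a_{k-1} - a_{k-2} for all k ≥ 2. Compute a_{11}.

The ordinary generating function has denominator 1 - t + t^2.
Iterating the recurrence: a_0,…,a_{11} = -2, -1, 1, 2, 1, -1, -2, -1, 1, 2, 1, -1.

-1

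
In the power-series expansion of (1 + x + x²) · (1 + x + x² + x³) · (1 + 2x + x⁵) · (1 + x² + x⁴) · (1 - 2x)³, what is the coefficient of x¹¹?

(1 + x + x²) has coefficients 1,1,1 for degrees 0…2.
(1 + x + x² + x³) has coefficients 1,1,1,1,0,0,0,0,0,0,0,0 for degrees 0…11.
Multiplying by (1 + 2x + x⁵) gives running coefficients 1,3,3,3,2,1,1,1,1,0,0,0 for degrees 0…11.
Multiplying by (1 + x² + x⁴) gives running coefficients 1,3,4,6,6,7,6,5,4,2,2,1 for degrees 0…11.
Finally multiplying by (1 - 2x)³, the product of all factors after the first has coefficients 1,-3,-2,10,-6,11,-12,5,-10,-10,-2,-19 for degrees 0…11.
[x¹¹] = 1·(-19) + 1·(-2) + 1·(-10) = -31.

-31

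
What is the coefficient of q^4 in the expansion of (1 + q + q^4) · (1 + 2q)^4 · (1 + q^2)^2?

(1 + q + q^4) has coefficients 1,1,0,0,1 for degrees 0…4.
(1 + 2q)^4 has coefficients 1,8,24,32,16 for degrees 0…4.
Finally multiplying by (1 + q^2)^2, the product of all factors after the first has coefficients 1,8,26,48,65 for degrees 0…4.
[q^4] = 1·65 + 1·48 + 1·1 = 114.

114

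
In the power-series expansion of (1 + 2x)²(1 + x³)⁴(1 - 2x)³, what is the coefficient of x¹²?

65

(1 + 2x)² has coefficients 1,4,4 for degrees 0…2.
(1 + x³)⁴ has coefficients 1,0,0,4,0,0,6,0,0,4,0,0,1 for degrees 0…12.
Finally multiplying by (1 - 2x)³, the product of all factors after the first has coefficients 1,-6,12,-4,-24,48,-26,-36,72,-44,-24,48,-31 for degrees 0…12.
[x¹²] = 1·(-31) + 4·48 + 4·(-24) = 65.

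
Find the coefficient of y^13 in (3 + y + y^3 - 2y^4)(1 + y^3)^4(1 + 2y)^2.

(3 + y + y^3 - 2y^4) has coefficients 3,1,0,1,-2 for degrees 0…4.
(1 + y^3)^4 has coefficients 1,0,0,4,0,0,6,0,0,4,0,0,1,0 for degrees 0…13.
Finally multiplying by (1 + 2y)^2, the product of all factors after the first has coefficients 1,4,4,4,16,16,6,24,24,4,16,16,1,4 for degrees 0…13.
[y^13] = 3·4 + 1·1 + 1·16 − 2·4 = 21.

21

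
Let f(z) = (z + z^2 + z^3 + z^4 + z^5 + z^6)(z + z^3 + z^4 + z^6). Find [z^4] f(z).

2

(z + z^2 + z^3 + z^4 + z^5 + z^6) has coefficients 0,1,1,1,1 for degrees 0…4.
(z + z^3 + z^4 + z^6) has coefficients 0,1,0,1,1 for degrees 0…4.
[z^4] = 1·1 + 1·0 + 1·1 + 1·0 = 2.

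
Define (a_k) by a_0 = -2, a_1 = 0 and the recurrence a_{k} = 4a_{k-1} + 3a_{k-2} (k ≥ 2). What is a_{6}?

-2454

The ordinary generating function has denominator 1 - 4x - 3x^2.
Iterating the recurrence: a_0,…,a_{6} = -2, 0, -6, -24, -114, -528, -2454.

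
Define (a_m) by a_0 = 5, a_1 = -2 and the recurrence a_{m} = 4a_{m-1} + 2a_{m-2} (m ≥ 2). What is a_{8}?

7760

The ordinary generating function has denominator 1 - 4t - 2t^2.
Iterating the recurrence: a_0,…,a_{8} = 5, -2, 2, 4, 20, 88, 392, 1744, 7760.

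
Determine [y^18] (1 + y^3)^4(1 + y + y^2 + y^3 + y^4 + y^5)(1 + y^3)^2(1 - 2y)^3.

(1 + y^3)^4 has coefficients 1,0,0,4,0,0,6,0,0,4,0,0,1 for degrees 0…12.
(1 + y + y^2 + y^3 + y^4 + y^5) has coefficients 1,1,1,1,1,1,0,0,0,0,0,0,0,0,0,0,0,0,0 for degrees 0…18.
Multiplying by (1 + y^3)^2 gives running coefficients 1,1,1,3,3,3,3,3,3,1,1,1,0,0,0,0,0,0,0 for degrees 0…18.
Finally multiplying by (1 - 2y)^3, the product of all factors after the first has coefficients 1,-5,7,1,-11,13,-3,-3,-3,-5,7,-17,-2,4,-8,0,0,0,0 for degrees 0…18.
[y^18] = 1·0 + 4·0 + 6·(-2) + 4·(-5) + 1·(-3) = -35.

-35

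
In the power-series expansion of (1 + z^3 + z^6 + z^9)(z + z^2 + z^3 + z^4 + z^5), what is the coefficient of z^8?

(1 + z^3 + z^6 + z^9) has coefficients 1,0,0,1,0,0,1,0,0 for degrees 0…8.
(z + z^2 + z^3 + z^4 + z^5) has coefficients 0,1,1,1,1,1,0,0,0 for degrees 0…8.
[z^8] = 1·0 + 1·1 + 1·1 = 2.

2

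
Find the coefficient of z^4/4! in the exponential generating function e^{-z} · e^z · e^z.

The EGF product rule gives c_4 = Σ_{k_1+k_2+k_3=4} C(4; k_1,k_2,k_3) · ∏ g_i(k_i), where e^{-z} gives (-1)^k; e^z gives (1)^k; e^z gives (1)^k.
g_1(k) for k = 0…4: 1, -1, 1, -1, 1.
g_2(k) for k = 0…4: 1, 1, 1, 1, 1.
g_3(k) for k = 0…4: 1, 1, 1, 1, 1.
First combine the last two factors: h(k) = Σ_j C(k,j)·g_2(j)·g_3(k−j) for k = 0…4: 1, 2, 4, 8, 16.
c_4 = Σ_k C(4,k)·g_1(k)·h(4−k) = 1·1·16 + 4·(-1)·8 + 6·1·4 + 4·(-1)·2 + 1·1·1 = 16 − 32 + 24 − 8 + 1 = 1.

1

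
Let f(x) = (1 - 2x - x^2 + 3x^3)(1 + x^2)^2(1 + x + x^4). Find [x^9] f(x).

4

(1 - 2x - x^2 + 3x^3) has coefficients 1,-2,-1,3 for degrees 0…3.
(1 + x^2)^2 has coefficients 1,0,2,0,1,0,0,0,0,0 for degrees 0…9.
Finally multiplying by (1 + x + x^4), the product of all factors after the first has coefficients 1,1,2,2,2,1,2,0,1,0 for degrees 0…9.
[x^9] = 1·0 − 2·1 − 1·0 + 3·2 = 4.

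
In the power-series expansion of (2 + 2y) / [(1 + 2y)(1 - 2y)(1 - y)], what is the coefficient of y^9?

Partial fractions give a closed form: a_n = (1/3)·(-2)^n + (3)·2^n + (-4/3)·1^n.
At n = 9: a_9 = 1364.

1364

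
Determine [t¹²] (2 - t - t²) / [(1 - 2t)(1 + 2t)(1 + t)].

The denominator gives the recurrence a_n = −a_(n−1) + 4a_(n−2) + 4a_(n−3) for n ≥ 3; the numerator fixes a_0 = 2, a_1 = -3, a_2 = 10.
Iterating: 2, -3, 10, -14, 42, -58, 170, -234, 682, -938, 2730, -3754, 10922, so a_12 = 10922.

10922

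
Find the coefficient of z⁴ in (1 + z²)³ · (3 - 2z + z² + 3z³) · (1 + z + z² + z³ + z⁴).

(1 + z²)³ has coefficients 1,0,3,0,3 for degrees 0…4.
(3 - 2z + z² + 3z³) has coefficients 3,-2,1,3,0 for degrees 0…4.
Finally multiplying by (1 + z + z² + z³ + z⁴), the product of all factors after the first has coefficients 3,1,2,5,5 for degrees 0…4.
[z⁴] = 1·5 + 3·2 + 3·3 = 20.

20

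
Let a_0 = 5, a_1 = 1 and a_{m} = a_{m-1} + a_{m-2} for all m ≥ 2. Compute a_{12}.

589

The ordinary generating function has denominator 1 - z - z^2.
Iterating the recurrence: a_0,…,a_{12} = 5, 1, 6, 7, 13, 20, 33, 53, 86, 139, 225, 364, 589.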